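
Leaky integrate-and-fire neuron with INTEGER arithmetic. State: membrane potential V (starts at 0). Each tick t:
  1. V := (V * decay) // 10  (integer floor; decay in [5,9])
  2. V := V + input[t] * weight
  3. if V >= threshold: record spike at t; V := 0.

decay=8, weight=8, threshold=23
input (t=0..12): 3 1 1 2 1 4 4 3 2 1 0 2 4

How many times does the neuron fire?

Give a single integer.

t=0: input=3 -> V=0 FIRE
t=1: input=1 -> V=8
t=2: input=1 -> V=14
t=3: input=2 -> V=0 FIRE
t=4: input=1 -> V=8
t=5: input=4 -> V=0 FIRE
t=6: input=4 -> V=0 FIRE
t=7: input=3 -> V=0 FIRE
t=8: input=2 -> V=16
t=9: input=1 -> V=20
t=10: input=0 -> V=16
t=11: input=2 -> V=0 FIRE
t=12: input=4 -> V=0 FIRE

Answer: 7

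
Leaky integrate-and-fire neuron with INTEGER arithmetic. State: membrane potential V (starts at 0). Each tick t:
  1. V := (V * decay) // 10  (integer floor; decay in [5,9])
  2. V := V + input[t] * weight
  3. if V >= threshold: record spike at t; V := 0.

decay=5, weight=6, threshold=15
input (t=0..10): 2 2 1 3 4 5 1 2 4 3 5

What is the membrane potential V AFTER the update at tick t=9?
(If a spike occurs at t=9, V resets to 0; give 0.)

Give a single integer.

Answer: 0

Derivation:
t=0: input=2 -> V=12
t=1: input=2 -> V=0 FIRE
t=2: input=1 -> V=6
t=3: input=3 -> V=0 FIRE
t=4: input=4 -> V=0 FIRE
t=5: input=5 -> V=0 FIRE
t=6: input=1 -> V=6
t=7: input=2 -> V=0 FIRE
t=8: input=4 -> V=0 FIRE
t=9: input=3 -> V=0 FIRE
t=10: input=5 -> V=0 FIRE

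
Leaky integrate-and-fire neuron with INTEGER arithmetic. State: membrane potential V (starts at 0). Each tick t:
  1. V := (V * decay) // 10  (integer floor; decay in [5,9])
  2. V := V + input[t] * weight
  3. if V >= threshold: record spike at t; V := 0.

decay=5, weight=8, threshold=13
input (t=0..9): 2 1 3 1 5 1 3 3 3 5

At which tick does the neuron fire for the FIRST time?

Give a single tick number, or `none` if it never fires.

Answer: 0

Derivation:
t=0: input=2 -> V=0 FIRE
t=1: input=1 -> V=8
t=2: input=3 -> V=0 FIRE
t=3: input=1 -> V=8
t=4: input=5 -> V=0 FIRE
t=5: input=1 -> V=8
t=6: input=3 -> V=0 FIRE
t=7: input=3 -> V=0 FIRE
t=8: input=3 -> V=0 FIRE
t=9: input=5 -> V=0 FIRE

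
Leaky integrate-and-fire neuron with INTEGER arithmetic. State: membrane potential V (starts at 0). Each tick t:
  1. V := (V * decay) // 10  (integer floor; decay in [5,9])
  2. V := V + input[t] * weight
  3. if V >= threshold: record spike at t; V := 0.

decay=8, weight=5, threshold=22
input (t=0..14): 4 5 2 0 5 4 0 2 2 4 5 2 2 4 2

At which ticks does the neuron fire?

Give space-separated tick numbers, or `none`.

t=0: input=4 -> V=20
t=1: input=5 -> V=0 FIRE
t=2: input=2 -> V=10
t=3: input=0 -> V=8
t=4: input=5 -> V=0 FIRE
t=5: input=4 -> V=20
t=6: input=0 -> V=16
t=7: input=2 -> V=0 FIRE
t=8: input=2 -> V=10
t=9: input=4 -> V=0 FIRE
t=10: input=5 -> V=0 FIRE
t=11: input=2 -> V=10
t=12: input=2 -> V=18
t=13: input=4 -> V=0 FIRE
t=14: input=2 -> V=10

Answer: 1 4 7 9 10 13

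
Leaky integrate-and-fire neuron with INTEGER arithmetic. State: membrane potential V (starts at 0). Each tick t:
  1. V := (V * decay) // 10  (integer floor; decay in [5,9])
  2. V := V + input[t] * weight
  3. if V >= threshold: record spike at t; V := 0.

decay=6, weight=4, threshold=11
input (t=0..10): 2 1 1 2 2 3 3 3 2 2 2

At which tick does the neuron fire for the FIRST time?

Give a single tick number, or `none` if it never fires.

t=0: input=2 -> V=8
t=1: input=1 -> V=8
t=2: input=1 -> V=8
t=3: input=2 -> V=0 FIRE
t=4: input=2 -> V=8
t=5: input=3 -> V=0 FIRE
t=6: input=3 -> V=0 FIRE
t=7: input=3 -> V=0 FIRE
t=8: input=2 -> V=8
t=9: input=2 -> V=0 FIRE
t=10: input=2 -> V=8

Answer: 3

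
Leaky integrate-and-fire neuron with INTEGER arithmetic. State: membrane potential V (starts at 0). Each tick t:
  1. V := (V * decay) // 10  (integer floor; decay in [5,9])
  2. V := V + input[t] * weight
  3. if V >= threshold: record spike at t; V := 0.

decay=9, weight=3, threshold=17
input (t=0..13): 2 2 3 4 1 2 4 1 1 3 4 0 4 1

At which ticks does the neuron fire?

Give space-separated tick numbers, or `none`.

Answer: 2 5 9 12

Derivation:
t=0: input=2 -> V=6
t=1: input=2 -> V=11
t=2: input=3 -> V=0 FIRE
t=3: input=4 -> V=12
t=4: input=1 -> V=13
t=5: input=2 -> V=0 FIRE
t=6: input=4 -> V=12
t=7: input=1 -> V=13
t=8: input=1 -> V=14
t=9: input=3 -> V=0 FIRE
t=10: input=4 -> V=12
t=11: input=0 -> V=10
t=12: input=4 -> V=0 FIRE
t=13: input=1 -> V=3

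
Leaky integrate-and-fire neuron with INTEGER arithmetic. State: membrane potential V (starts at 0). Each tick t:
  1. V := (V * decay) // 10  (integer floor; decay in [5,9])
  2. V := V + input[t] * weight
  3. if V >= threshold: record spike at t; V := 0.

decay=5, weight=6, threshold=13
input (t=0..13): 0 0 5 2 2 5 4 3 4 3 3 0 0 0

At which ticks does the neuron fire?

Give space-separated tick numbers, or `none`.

t=0: input=0 -> V=0
t=1: input=0 -> V=0
t=2: input=5 -> V=0 FIRE
t=3: input=2 -> V=12
t=4: input=2 -> V=0 FIRE
t=5: input=5 -> V=0 FIRE
t=6: input=4 -> V=0 FIRE
t=7: input=3 -> V=0 FIRE
t=8: input=4 -> V=0 FIRE
t=9: input=3 -> V=0 FIRE
t=10: input=3 -> V=0 FIRE
t=11: input=0 -> V=0
t=12: input=0 -> V=0
t=13: input=0 -> V=0

Answer: 2 4 5 6 7 8 9 10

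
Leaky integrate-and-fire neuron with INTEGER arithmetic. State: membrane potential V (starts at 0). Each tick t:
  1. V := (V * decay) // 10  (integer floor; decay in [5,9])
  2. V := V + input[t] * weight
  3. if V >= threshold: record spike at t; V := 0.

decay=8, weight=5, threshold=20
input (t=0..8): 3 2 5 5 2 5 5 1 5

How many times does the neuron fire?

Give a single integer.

Answer: 6

Derivation:
t=0: input=3 -> V=15
t=1: input=2 -> V=0 FIRE
t=2: input=5 -> V=0 FIRE
t=3: input=5 -> V=0 FIRE
t=4: input=2 -> V=10
t=5: input=5 -> V=0 FIRE
t=6: input=5 -> V=0 FIRE
t=7: input=1 -> V=5
t=8: input=5 -> V=0 FIRE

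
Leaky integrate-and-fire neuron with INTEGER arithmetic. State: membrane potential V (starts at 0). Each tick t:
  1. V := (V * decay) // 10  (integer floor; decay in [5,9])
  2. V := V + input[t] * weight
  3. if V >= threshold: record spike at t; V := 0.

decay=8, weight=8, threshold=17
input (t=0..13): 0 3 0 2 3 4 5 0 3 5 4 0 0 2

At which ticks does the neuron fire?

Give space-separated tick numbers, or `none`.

Answer: 1 4 5 6 8 9 10

Derivation:
t=0: input=0 -> V=0
t=1: input=3 -> V=0 FIRE
t=2: input=0 -> V=0
t=3: input=2 -> V=16
t=4: input=3 -> V=0 FIRE
t=5: input=4 -> V=0 FIRE
t=6: input=5 -> V=0 FIRE
t=7: input=0 -> V=0
t=8: input=3 -> V=0 FIRE
t=9: input=5 -> V=0 FIRE
t=10: input=4 -> V=0 FIRE
t=11: input=0 -> V=0
t=12: input=0 -> V=0
t=13: input=2 -> V=16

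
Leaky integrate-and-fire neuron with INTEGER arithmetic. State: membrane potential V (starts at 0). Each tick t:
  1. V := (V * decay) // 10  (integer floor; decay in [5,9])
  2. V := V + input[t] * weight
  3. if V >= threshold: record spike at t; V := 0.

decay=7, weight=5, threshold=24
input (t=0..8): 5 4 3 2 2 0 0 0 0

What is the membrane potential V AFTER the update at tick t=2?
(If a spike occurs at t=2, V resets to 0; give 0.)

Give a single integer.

t=0: input=5 -> V=0 FIRE
t=1: input=4 -> V=20
t=2: input=3 -> V=0 FIRE
t=3: input=2 -> V=10
t=4: input=2 -> V=17
t=5: input=0 -> V=11
t=6: input=0 -> V=7
t=7: input=0 -> V=4
t=8: input=0 -> V=2

Answer: 0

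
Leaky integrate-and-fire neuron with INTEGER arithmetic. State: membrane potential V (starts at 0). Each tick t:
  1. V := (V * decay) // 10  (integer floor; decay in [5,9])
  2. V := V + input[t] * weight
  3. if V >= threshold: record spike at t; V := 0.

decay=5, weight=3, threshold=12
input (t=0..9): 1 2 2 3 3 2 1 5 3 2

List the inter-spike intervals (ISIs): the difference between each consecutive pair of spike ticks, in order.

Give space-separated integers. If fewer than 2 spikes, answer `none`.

Answer: 4

Derivation:
t=0: input=1 -> V=3
t=1: input=2 -> V=7
t=2: input=2 -> V=9
t=3: input=3 -> V=0 FIRE
t=4: input=3 -> V=9
t=5: input=2 -> V=10
t=6: input=1 -> V=8
t=7: input=5 -> V=0 FIRE
t=8: input=3 -> V=9
t=9: input=2 -> V=10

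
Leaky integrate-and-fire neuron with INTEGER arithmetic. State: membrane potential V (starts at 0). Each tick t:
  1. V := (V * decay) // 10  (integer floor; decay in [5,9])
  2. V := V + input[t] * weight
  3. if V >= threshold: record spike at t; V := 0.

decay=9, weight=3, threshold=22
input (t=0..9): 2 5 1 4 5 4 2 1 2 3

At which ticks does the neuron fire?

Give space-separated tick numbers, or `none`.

t=0: input=2 -> V=6
t=1: input=5 -> V=20
t=2: input=1 -> V=21
t=3: input=4 -> V=0 FIRE
t=4: input=5 -> V=15
t=5: input=4 -> V=0 FIRE
t=6: input=2 -> V=6
t=7: input=1 -> V=8
t=8: input=2 -> V=13
t=9: input=3 -> V=20

Answer: 3 5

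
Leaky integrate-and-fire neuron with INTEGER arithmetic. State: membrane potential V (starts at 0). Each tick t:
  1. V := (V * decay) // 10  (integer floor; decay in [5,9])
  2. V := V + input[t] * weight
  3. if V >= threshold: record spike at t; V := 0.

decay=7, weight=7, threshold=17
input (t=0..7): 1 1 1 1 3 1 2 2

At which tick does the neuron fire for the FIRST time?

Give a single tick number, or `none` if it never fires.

Answer: 4

Derivation:
t=0: input=1 -> V=7
t=1: input=1 -> V=11
t=2: input=1 -> V=14
t=3: input=1 -> V=16
t=4: input=3 -> V=0 FIRE
t=5: input=1 -> V=7
t=6: input=2 -> V=0 FIRE
t=7: input=2 -> V=14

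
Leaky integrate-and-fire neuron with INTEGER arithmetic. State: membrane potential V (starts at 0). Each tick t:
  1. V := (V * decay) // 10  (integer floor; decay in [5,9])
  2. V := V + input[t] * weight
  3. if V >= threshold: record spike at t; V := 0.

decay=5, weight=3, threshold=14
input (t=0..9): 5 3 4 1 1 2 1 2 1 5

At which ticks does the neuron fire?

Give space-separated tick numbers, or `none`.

t=0: input=5 -> V=0 FIRE
t=1: input=3 -> V=9
t=2: input=4 -> V=0 FIRE
t=3: input=1 -> V=3
t=4: input=1 -> V=4
t=5: input=2 -> V=8
t=6: input=1 -> V=7
t=7: input=2 -> V=9
t=8: input=1 -> V=7
t=9: input=5 -> V=0 FIRE

Answer: 0 2 9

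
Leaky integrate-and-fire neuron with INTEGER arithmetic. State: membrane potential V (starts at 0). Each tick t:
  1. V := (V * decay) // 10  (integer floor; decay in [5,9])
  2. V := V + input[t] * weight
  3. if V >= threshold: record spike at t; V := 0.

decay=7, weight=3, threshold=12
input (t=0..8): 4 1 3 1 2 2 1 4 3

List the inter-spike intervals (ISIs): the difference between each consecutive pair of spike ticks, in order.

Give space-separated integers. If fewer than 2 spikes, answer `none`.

t=0: input=4 -> V=0 FIRE
t=1: input=1 -> V=3
t=2: input=3 -> V=11
t=3: input=1 -> V=10
t=4: input=2 -> V=0 FIRE
t=5: input=2 -> V=6
t=6: input=1 -> V=7
t=7: input=4 -> V=0 FIRE
t=8: input=3 -> V=9

Answer: 4 3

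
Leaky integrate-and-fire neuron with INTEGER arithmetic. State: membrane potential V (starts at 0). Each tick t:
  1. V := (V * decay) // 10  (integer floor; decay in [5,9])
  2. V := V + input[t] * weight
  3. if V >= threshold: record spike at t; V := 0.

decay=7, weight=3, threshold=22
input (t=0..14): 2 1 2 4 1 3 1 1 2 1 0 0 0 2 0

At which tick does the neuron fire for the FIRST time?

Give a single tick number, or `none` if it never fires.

t=0: input=2 -> V=6
t=1: input=1 -> V=7
t=2: input=2 -> V=10
t=3: input=4 -> V=19
t=4: input=1 -> V=16
t=5: input=3 -> V=20
t=6: input=1 -> V=17
t=7: input=1 -> V=14
t=8: input=2 -> V=15
t=9: input=1 -> V=13
t=10: input=0 -> V=9
t=11: input=0 -> V=6
t=12: input=0 -> V=4
t=13: input=2 -> V=8
t=14: input=0 -> V=5

Answer: none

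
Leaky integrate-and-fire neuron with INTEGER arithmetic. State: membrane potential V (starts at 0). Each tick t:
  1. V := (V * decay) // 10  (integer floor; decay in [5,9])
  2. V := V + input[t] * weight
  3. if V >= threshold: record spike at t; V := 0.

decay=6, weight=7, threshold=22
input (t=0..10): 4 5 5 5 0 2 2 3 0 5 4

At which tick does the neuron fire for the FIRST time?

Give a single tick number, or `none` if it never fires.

Answer: 0

Derivation:
t=0: input=4 -> V=0 FIRE
t=1: input=5 -> V=0 FIRE
t=2: input=5 -> V=0 FIRE
t=3: input=5 -> V=0 FIRE
t=4: input=0 -> V=0
t=5: input=2 -> V=14
t=6: input=2 -> V=0 FIRE
t=7: input=3 -> V=21
t=8: input=0 -> V=12
t=9: input=5 -> V=0 FIRE
t=10: input=4 -> V=0 FIRE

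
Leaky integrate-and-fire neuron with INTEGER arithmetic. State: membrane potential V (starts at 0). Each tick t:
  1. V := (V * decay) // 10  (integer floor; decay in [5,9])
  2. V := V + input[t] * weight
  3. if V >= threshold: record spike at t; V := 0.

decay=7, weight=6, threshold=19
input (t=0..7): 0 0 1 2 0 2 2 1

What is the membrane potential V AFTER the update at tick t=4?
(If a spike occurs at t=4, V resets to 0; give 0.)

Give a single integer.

Answer: 11

Derivation:
t=0: input=0 -> V=0
t=1: input=0 -> V=0
t=2: input=1 -> V=6
t=3: input=2 -> V=16
t=4: input=0 -> V=11
t=5: input=2 -> V=0 FIRE
t=6: input=2 -> V=12
t=7: input=1 -> V=14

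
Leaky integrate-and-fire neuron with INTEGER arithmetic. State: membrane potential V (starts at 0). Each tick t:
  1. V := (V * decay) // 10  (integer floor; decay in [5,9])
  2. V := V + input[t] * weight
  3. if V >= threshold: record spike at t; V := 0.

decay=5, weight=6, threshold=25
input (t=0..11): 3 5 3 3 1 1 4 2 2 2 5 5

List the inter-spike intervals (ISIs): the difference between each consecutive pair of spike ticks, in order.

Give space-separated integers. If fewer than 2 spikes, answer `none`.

t=0: input=3 -> V=18
t=1: input=5 -> V=0 FIRE
t=2: input=3 -> V=18
t=3: input=3 -> V=0 FIRE
t=4: input=1 -> V=6
t=5: input=1 -> V=9
t=6: input=4 -> V=0 FIRE
t=7: input=2 -> V=12
t=8: input=2 -> V=18
t=9: input=2 -> V=21
t=10: input=5 -> V=0 FIRE
t=11: input=5 -> V=0 FIRE

Answer: 2 3 4 1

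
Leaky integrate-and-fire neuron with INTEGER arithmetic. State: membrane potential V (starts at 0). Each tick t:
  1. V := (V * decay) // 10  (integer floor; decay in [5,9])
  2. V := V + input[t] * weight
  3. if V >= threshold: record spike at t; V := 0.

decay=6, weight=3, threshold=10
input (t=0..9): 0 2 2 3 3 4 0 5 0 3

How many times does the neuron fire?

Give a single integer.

Answer: 3

Derivation:
t=0: input=0 -> V=0
t=1: input=2 -> V=6
t=2: input=2 -> V=9
t=3: input=3 -> V=0 FIRE
t=4: input=3 -> V=9
t=5: input=4 -> V=0 FIRE
t=6: input=0 -> V=0
t=7: input=5 -> V=0 FIRE
t=8: input=0 -> V=0
t=9: input=3 -> V=9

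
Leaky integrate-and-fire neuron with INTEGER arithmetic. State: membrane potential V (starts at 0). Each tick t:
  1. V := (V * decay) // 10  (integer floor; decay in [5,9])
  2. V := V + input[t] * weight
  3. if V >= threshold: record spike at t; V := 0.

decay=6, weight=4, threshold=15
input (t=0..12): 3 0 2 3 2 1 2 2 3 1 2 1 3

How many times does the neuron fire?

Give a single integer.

t=0: input=3 -> V=12
t=1: input=0 -> V=7
t=2: input=2 -> V=12
t=3: input=3 -> V=0 FIRE
t=4: input=2 -> V=8
t=5: input=1 -> V=8
t=6: input=2 -> V=12
t=7: input=2 -> V=0 FIRE
t=8: input=3 -> V=12
t=9: input=1 -> V=11
t=10: input=2 -> V=14
t=11: input=1 -> V=12
t=12: input=3 -> V=0 FIRE

Answer: 3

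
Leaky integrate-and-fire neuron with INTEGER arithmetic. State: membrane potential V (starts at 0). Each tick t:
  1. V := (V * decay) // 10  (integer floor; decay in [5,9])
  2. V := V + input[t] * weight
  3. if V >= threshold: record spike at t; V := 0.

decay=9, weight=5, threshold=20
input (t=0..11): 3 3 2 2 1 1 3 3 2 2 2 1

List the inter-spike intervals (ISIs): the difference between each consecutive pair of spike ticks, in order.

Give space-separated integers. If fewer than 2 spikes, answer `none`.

t=0: input=3 -> V=15
t=1: input=3 -> V=0 FIRE
t=2: input=2 -> V=10
t=3: input=2 -> V=19
t=4: input=1 -> V=0 FIRE
t=5: input=1 -> V=5
t=6: input=3 -> V=19
t=7: input=3 -> V=0 FIRE
t=8: input=2 -> V=10
t=9: input=2 -> V=19
t=10: input=2 -> V=0 FIRE
t=11: input=1 -> V=5

Answer: 3 3 3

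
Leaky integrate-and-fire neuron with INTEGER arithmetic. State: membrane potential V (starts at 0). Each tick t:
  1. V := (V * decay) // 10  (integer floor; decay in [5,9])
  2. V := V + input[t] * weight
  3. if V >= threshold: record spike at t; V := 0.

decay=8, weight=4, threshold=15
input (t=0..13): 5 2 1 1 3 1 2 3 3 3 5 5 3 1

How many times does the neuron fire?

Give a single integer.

Answer: 6

Derivation:
t=0: input=5 -> V=0 FIRE
t=1: input=2 -> V=8
t=2: input=1 -> V=10
t=3: input=1 -> V=12
t=4: input=3 -> V=0 FIRE
t=5: input=1 -> V=4
t=6: input=2 -> V=11
t=7: input=3 -> V=0 FIRE
t=8: input=3 -> V=12
t=9: input=3 -> V=0 FIRE
t=10: input=5 -> V=0 FIRE
t=11: input=5 -> V=0 FIRE
t=12: input=3 -> V=12
t=13: input=1 -> V=13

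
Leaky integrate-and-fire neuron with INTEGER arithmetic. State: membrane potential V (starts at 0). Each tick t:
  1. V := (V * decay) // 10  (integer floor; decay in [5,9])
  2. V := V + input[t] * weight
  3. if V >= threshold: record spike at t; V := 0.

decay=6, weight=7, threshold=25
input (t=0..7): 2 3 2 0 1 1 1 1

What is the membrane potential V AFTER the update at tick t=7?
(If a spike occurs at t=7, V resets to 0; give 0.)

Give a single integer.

Answer: 15

Derivation:
t=0: input=2 -> V=14
t=1: input=3 -> V=0 FIRE
t=2: input=2 -> V=14
t=3: input=0 -> V=8
t=4: input=1 -> V=11
t=5: input=1 -> V=13
t=6: input=1 -> V=14
t=7: input=1 -> V=15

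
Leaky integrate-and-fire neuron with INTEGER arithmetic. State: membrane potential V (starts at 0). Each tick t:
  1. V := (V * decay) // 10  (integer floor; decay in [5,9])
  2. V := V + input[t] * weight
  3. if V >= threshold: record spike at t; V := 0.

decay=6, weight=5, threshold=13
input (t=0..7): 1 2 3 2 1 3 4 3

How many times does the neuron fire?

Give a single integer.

Answer: 5

Derivation:
t=0: input=1 -> V=5
t=1: input=2 -> V=0 FIRE
t=2: input=3 -> V=0 FIRE
t=3: input=2 -> V=10
t=4: input=1 -> V=11
t=5: input=3 -> V=0 FIRE
t=6: input=4 -> V=0 FIRE
t=7: input=3 -> V=0 FIRE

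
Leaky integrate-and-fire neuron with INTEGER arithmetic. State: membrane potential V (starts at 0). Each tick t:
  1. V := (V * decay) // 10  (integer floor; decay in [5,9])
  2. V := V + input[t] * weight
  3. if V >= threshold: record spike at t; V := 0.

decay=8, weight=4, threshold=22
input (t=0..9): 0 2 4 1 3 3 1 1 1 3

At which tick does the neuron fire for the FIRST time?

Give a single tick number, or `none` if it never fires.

Answer: 2

Derivation:
t=0: input=0 -> V=0
t=1: input=2 -> V=8
t=2: input=4 -> V=0 FIRE
t=3: input=1 -> V=4
t=4: input=3 -> V=15
t=5: input=3 -> V=0 FIRE
t=6: input=1 -> V=4
t=7: input=1 -> V=7
t=8: input=1 -> V=9
t=9: input=3 -> V=19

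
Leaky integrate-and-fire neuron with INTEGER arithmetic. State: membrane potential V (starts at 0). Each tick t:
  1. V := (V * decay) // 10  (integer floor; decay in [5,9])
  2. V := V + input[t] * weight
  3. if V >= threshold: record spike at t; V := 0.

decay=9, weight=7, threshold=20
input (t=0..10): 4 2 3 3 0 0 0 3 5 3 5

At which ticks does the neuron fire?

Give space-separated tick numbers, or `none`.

t=0: input=4 -> V=0 FIRE
t=1: input=2 -> V=14
t=2: input=3 -> V=0 FIRE
t=3: input=3 -> V=0 FIRE
t=4: input=0 -> V=0
t=5: input=0 -> V=0
t=6: input=0 -> V=0
t=7: input=3 -> V=0 FIRE
t=8: input=5 -> V=0 FIRE
t=9: input=3 -> V=0 FIRE
t=10: input=5 -> V=0 FIRE

Answer: 0 2 3 7 8 9 10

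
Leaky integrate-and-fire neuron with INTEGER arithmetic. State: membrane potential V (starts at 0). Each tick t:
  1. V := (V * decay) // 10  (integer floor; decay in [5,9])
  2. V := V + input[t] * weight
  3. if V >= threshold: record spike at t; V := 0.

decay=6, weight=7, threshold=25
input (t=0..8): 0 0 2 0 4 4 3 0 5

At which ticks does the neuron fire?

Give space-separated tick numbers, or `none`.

t=0: input=0 -> V=0
t=1: input=0 -> V=0
t=2: input=2 -> V=14
t=3: input=0 -> V=8
t=4: input=4 -> V=0 FIRE
t=5: input=4 -> V=0 FIRE
t=6: input=3 -> V=21
t=7: input=0 -> V=12
t=8: input=5 -> V=0 FIRE

Answer: 4 5 8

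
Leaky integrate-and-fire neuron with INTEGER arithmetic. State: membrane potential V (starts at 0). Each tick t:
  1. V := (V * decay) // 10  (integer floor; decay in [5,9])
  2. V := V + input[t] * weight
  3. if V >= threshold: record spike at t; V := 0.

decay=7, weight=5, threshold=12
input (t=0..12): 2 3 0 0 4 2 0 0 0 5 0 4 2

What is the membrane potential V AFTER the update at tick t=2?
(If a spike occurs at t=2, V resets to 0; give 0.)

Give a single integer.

Answer: 0

Derivation:
t=0: input=2 -> V=10
t=1: input=3 -> V=0 FIRE
t=2: input=0 -> V=0
t=3: input=0 -> V=0
t=4: input=4 -> V=0 FIRE
t=5: input=2 -> V=10
t=6: input=0 -> V=7
t=7: input=0 -> V=4
t=8: input=0 -> V=2
t=9: input=5 -> V=0 FIRE
t=10: input=0 -> V=0
t=11: input=4 -> V=0 FIRE
t=12: input=2 -> V=10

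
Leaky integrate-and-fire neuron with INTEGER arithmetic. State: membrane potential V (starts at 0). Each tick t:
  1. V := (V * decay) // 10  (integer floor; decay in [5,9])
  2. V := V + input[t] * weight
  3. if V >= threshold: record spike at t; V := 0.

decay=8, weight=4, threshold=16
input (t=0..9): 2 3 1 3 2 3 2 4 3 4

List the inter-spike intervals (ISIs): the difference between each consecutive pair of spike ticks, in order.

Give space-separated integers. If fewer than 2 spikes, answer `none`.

t=0: input=2 -> V=8
t=1: input=3 -> V=0 FIRE
t=2: input=1 -> V=4
t=3: input=3 -> V=15
t=4: input=2 -> V=0 FIRE
t=5: input=3 -> V=12
t=6: input=2 -> V=0 FIRE
t=7: input=4 -> V=0 FIRE
t=8: input=3 -> V=12
t=9: input=4 -> V=0 FIRE

Answer: 3 2 1 2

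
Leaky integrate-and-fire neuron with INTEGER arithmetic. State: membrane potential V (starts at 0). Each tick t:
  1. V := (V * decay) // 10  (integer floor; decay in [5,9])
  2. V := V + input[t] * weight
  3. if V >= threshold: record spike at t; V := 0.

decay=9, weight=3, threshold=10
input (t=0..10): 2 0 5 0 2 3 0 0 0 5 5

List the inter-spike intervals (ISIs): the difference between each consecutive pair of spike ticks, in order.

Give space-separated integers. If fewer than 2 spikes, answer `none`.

t=0: input=2 -> V=6
t=1: input=0 -> V=5
t=2: input=5 -> V=0 FIRE
t=3: input=0 -> V=0
t=4: input=2 -> V=6
t=5: input=3 -> V=0 FIRE
t=6: input=0 -> V=0
t=7: input=0 -> V=0
t=8: input=0 -> V=0
t=9: input=5 -> V=0 FIRE
t=10: input=5 -> V=0 FIRE

Answer: 3 4 1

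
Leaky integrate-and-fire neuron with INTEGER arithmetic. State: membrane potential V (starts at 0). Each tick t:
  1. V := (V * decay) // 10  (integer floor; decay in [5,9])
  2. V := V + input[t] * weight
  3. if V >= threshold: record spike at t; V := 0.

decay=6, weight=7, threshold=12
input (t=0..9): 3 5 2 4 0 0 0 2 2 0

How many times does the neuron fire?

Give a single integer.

t=0: input=3 -> V=0 FIRE
t=1: input=5 -> V=0 FIRE
t=2: input=2 -> V=0 FIRE
t=3: input=4 -> V=0 FIRE
t=4: input=0 -> V=0
t=5: input=0 -> V=0
t=6: input=0 -> V=0
t=7: input=2 -> V=0 FIRE
t=8: input=2 -> V=0 FIRE
t=9: input=0 -> V=0

Answer: 6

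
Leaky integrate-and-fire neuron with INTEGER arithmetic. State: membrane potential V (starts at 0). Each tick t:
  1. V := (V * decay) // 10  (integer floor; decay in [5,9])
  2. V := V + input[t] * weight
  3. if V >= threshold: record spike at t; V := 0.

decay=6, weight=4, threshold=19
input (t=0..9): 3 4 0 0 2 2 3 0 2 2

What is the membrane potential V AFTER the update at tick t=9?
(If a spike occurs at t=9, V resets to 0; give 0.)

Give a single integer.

t=0: input=3 -> V=12
t=1: input=4 -> V=0 FIRE
t=2: input=0 -> V=0
t=3: input=0 -> V=0
t=4: input=2 -> V=8
t=5: input=2 -> V=12
t=6: input=3 -> V=0 FIRE
t=7: input=0 -> V=0
t=8: input=2 -> V=8
t=9: input=2 -> V=12

Answer: 12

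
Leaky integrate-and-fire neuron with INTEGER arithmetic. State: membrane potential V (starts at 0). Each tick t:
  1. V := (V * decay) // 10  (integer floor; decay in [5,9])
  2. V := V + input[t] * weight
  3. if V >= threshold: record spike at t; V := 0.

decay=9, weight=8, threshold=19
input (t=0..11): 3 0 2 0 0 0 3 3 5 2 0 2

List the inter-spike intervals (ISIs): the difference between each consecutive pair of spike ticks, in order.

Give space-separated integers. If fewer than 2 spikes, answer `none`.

Answer: 6 1 1 3

Derivation:
t=0: input=3 -> V=0 FIRE
t=1: input=0 -> V=0
t=2: input=2 -> V=16
t=3: input=0 -> V=14
t=4: input=0 -> V=12
t=5: input=0 -> V=10
t=6: input=3 -> V=0 FIRE
t=7: input=3 -> V=0 FIRE
t=8: input=5 -> V=0 FIRE
t=9: input=2 -> V=16
t=10: input=0 -> V=14
t=11: input=2 -> V=0 FIRE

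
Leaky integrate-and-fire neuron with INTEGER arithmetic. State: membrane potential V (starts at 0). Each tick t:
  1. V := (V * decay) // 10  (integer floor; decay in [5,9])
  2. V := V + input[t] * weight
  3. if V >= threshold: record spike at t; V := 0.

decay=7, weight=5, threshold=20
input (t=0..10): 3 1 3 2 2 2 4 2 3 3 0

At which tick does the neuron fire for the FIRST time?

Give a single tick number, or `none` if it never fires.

Answer: 2

Derivation:
t=0: input=3 -> V=15
t=1: input=1 -> V=15
t=2: input=3 -> V=0 FIRE
t=3: input=2 -> V=10
t=4: input=2 -> V=17
t=5: input=2 -> V=0 FIRE
t=6: input=4 -> V=0 FIRE
t=7: input=2 -> V=10
t=8: input=3 -> V=0 FIRE
t=9: input=3 -> V=15
t=10: input=0 -> V=10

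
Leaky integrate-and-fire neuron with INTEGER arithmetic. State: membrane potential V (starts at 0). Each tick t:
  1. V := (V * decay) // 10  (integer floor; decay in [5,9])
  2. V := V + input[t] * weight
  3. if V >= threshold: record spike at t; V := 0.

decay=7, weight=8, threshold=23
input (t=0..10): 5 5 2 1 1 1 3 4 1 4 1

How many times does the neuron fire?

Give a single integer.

t=0: input=5 -> V=0 FIRE
t=1: input=5 -> V=0 FIRE
t=2: input=2 -> V=16
t=3: input=1 -> V=19
t=4: input=1 -> V=21
t=5: input=1 -> V=22
t=6: input=3 -> V=0 FIRE
t=7: input=4 -> V=0 FIRE
t=8: input=1 -> V=8
t=9: input=4 -> V=0 FIRE
t=10: input=1 -> V=8

Answer: 5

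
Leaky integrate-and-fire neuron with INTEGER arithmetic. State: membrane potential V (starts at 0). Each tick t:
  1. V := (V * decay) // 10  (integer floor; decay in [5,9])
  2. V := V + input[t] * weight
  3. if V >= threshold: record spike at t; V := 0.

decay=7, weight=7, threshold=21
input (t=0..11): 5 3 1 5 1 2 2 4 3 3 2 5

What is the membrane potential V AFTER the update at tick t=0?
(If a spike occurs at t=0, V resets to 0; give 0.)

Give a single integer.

t=0: input=5 -> V=0 FIRE
t=1: input=3 -> V=0 FIRE
t=2: input=1 -> V=7
t=3: input=5 -> V=0 FIRE
t=4: input=1 -> V=7
t=5: input=2 -> V=18
t=6: input=2 -> V=0 FIRE
t=7: input=4 -> V=0 FIRE
t=8: input=3 -> V=0 FIRE
t=9: input=3 -> V=0 FIRE
t=10: input=2 -> V=14
t=11: input=5 -> V=0 FIRE

Answer: 0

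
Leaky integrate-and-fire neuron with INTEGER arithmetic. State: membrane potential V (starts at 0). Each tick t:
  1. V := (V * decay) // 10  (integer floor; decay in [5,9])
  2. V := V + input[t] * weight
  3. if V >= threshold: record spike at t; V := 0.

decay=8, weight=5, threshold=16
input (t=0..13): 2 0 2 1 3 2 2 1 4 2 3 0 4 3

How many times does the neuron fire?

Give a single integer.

Answer: 6

Derivation:
t=0: input=2 -> V=10
t=1: input=0 -> V=8
t=2: input=2 -> V=0 FIRE
t=3: input=1 -> V=5
t=4: input=3 -> V=0 FIRE
t=5: input=2 -> V=10
t=6: input=2 -> V=0 FIRE
t=7: input=1 -> V=5
t=8: input=4 -> V=0 FIRE
t=9: input=2 -> V=10
t=10: input=3 -> V=0 FIRE
t=11: input=0 -> V=0
t=12: input=4 -> V=0 FIRE
t=13: input=3 -> V=15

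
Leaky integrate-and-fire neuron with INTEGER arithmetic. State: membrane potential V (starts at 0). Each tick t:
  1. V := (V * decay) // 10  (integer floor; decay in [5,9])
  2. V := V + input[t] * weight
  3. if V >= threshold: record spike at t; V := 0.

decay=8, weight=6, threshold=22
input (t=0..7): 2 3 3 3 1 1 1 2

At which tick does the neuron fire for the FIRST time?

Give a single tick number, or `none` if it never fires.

Answer: 1

Derivation:
t=0: input=2 -> V=12
t=1: input=3 -> V=0 FIRE
t=2: input=3 -> V=18
t=3: input=3 -> V=0 FIRE
t=4: input=1 -> V=6
t=5: input=1 -> V=10
t=6: input=1 -> V=14
t=7: input=2 -> V=0 FIRE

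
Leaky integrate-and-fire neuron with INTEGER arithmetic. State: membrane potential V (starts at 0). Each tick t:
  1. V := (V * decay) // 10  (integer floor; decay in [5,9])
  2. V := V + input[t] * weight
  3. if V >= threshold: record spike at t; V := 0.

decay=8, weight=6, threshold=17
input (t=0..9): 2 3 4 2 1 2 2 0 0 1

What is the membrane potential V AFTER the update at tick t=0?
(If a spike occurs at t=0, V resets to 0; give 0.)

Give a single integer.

Answer: 12

Derivation:
t=0: input=2 -> V=12
t=1: input=3 -> V=0 FIRE
t=2: input=4 -> V=0 FIRE
t=3: input=2 -> V=12
t=4: input=1 -> V=15
t=5: input=2 -> V=0 FIRE
t=6: input=2 -> V=12
t=7: input=0 -> V=9
t=8: input=0 -> V=7
t=9: input=1 -> V=11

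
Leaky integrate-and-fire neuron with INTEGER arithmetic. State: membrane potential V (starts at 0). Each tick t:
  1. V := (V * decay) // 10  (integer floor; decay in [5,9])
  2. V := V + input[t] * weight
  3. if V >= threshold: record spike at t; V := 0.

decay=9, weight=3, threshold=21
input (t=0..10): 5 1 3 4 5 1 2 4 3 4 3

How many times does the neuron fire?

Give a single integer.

t=0: input=5 -> V=15
t=1: input=1 -> V=16
t=2: input=3 -> V=0 FIRE
t=3: input=4 -> V=12
t=4: input=5 -> V=0 FIRE
t=5: input=1 -> V=3
t=6: input=2 -> V=8
t=7: input=4 -> V=19
t=8: input=3 -> V=0 FIRE
t=9: input=4 -> V=12
t=10: input=3 -> V=19

Answer: 3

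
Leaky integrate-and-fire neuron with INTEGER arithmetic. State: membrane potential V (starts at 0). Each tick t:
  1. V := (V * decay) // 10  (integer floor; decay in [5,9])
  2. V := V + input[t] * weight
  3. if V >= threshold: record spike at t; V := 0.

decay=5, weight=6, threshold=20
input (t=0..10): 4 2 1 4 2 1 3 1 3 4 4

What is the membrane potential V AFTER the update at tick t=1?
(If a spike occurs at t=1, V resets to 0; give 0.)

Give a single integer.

Answer: 12

Derivation:
t=0: input=4 -> V=0 FIRE
t=1: input=2 -> V=12
t=2: input=1 -> V=12
t=3: input=4 -> V=0 FIRE
t=4: input=2 -> V=12
t=5: input=1 -> V=12
t=6: input=3 -> V=0 FIRE
t=7: input=1 -> V=6
t=8: input=3 -> V=0 FIRE
t=9: input=4 -> V=0 FIRE
t=10: input=4 -> V=0 FIRE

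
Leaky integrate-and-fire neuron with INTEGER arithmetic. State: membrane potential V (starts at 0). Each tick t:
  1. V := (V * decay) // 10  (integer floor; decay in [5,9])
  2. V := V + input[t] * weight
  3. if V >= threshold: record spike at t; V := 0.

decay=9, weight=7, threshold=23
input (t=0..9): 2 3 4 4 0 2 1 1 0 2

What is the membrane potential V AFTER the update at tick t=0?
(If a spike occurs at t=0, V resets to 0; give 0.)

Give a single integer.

t=0: input=2 -> V=14
t=1: input=3 -> V=0 FIRE
t=2: input=4 -> V=0 FIRE
t=3: input=4 -> V=0 FIRE
t=4: input=0 -> V=0
t=5: input=2 -> V=14
t=6: input=1 -> V=19
t=7: input=1 -> V=0 FIRE
t=8: input=0 -> V=0
t=9: input=2 -> V=14

Answer: 14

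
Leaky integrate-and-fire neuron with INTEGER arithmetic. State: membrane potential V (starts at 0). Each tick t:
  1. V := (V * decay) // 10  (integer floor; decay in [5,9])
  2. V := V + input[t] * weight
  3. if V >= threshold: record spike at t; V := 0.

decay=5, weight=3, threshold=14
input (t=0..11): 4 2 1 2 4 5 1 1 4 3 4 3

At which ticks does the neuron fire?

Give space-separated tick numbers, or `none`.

t=0: input=4 -> V=12
t=1: input=2 -> V=12
t=2: input=1 -> V=9
t=3: input=2 -> V=10
t=4: input=4 -> V=0 FIRE
t=5: input=5 -> V=0 FIRE
t=6: input=1 -> V=3
t=7: input=1 -> V=4
t=8: input=4 -> V=0 FIRE
t=9: input=3 -> V=9
t=10: input=4 -> V=0 FIRE
t=11: input=3 -> V=9

Answer: 4 5 8 10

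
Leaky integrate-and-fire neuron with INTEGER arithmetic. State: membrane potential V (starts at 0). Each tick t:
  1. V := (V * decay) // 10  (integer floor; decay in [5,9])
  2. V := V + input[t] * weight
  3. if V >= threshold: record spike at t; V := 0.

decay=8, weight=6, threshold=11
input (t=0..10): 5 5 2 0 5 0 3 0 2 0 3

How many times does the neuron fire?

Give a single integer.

Answer: 7

Derivation:
t=0: input=5 -> V=0 FIRE
t=1: input=5 -> V=0 FIRE
t=2: input=2 -> V=0 FIRE
t=3: input=0 -> V=0
t=4: input=5 -> V=0 FIRE
t=5: input=0 -> V=0
t=6: input=3 -> V=0 FIRE
t=7: input=0 -> V=0
t=8: input=2 -> V=0 FIRE
t=9: input=0 -> V=0
t=10: input=3 -> V=0 FIRE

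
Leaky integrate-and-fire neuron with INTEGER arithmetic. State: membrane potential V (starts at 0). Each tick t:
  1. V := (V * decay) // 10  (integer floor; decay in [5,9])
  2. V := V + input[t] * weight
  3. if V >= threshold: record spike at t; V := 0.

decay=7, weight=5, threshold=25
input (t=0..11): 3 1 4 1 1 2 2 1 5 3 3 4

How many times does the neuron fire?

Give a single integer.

t=0: input=3 -> V=15
t=1: input=1 -> V=15
t=2: input=4 -> V=0 FIRE
t=3: input=1 -> V=5
t=4: input=1 -> V=8
t=5: input=2 -> V=15
t=6: input=2 -> V=20
t=7: input=1 -> V=19
t=8: input=5 -> V=0 FIRE
t=9: input=3 -> V=15
t=10: input=3 -> V=0 FIRE
t=11: input=4 -> V=20

Answer: 3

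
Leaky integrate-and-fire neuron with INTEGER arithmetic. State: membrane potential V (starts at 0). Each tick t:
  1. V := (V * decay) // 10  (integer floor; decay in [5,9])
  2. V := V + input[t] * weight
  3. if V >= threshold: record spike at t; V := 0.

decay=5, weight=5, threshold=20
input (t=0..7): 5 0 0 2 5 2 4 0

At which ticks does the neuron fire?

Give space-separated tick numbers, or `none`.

Answer: 0 4 6

Derivation:
t=0: input=5 -> V=0 FIRE
t=1: input=0 -> V=0
t=2: input=0 -> V=0
t=3: input=2 -> V=10
t=4: input=5 -> V=0 FIRE
t=5: input=2 -> V=10
t=6: input=4 -> V=0 FIRE
t=7: input=0 -> V=0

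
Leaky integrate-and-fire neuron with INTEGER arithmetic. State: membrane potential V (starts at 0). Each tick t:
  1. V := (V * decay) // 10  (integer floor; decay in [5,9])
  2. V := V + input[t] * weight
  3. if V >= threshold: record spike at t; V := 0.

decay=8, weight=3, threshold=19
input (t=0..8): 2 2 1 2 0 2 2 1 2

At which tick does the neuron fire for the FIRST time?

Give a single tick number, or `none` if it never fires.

Answer: none

Derivation:
t=0: input=2 -> V=6
t=1: input=2 -> V=10
t=2: input=1 -> V=11
t=3: input=2 -> V=14
t=4: input=0 -> V=11
t=5: input=2 -> V=14
t=6: input=2 -> V=17
t=7: input=1 -> V=16
t=8: input=2 -> V=18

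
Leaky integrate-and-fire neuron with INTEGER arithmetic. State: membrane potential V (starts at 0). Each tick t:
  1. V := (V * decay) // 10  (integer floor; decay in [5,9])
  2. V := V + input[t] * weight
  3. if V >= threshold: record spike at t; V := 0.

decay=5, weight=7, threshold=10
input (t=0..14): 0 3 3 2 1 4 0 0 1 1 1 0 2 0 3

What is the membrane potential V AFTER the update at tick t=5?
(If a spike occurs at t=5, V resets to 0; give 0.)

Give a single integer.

Answer: 0

Derivation:
t=0: input=0 -> V=0
t=1: input=3 -> V=0 FIRE
t=2: input=3 -> V=0 FIRE
t=3: input=2 -> V=0 FIRE
t=4: input=1 -> V=7
t=5: input=4 -> V=0 FIRE
t=6: input=0 -> V=0
t=7: input=0 -> V=0
t=8: input=1 -> V=7
t=9: input=1 -> V=0 FIRE
t=10: input=1 -> V=7
t=11: input=0 -> V=3
t=12: input=2 -> V=0 FIRE
t=13: input=0 -> V=0
t=14: input=3 -> V=0 FIRE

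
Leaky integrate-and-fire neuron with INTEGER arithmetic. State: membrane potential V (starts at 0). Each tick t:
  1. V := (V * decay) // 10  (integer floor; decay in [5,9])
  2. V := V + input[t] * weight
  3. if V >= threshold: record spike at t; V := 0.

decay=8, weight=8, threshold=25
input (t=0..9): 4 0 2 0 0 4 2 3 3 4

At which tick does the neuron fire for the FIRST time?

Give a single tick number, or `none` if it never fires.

t=0: input=4 -> V=0 FIRE
t=1: input=0 -> V=0
t=2: input=2 -> V=16
t=3: input=0 -> V=12
t=4: input=0 -> V=9
t=5: input=4 -> V=0 FIRE
t=6: input=2 -> V=16
t=7: input=3 -> V=0 FIRE
t=8: input=3 -> V=24
t=9: input=4 -> V=0 FIRE

Answer: 0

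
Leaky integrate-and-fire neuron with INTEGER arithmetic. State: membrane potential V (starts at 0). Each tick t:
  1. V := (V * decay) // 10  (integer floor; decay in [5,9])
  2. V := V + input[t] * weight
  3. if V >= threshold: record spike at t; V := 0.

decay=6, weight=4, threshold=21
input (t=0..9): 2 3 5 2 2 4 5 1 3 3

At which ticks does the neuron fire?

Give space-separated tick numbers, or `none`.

t=0: input=2 -> V=8
t=1: input=3 -> V=16
t=2: input=5 -> V=0 FIRE
t=3: input=2 -> V=8
t=4: input=2 -> V=12
t=5: input=4 -> V=0 FIRE
t=6: input=5 -> V=20
t=7: input=1 -> V=16
t=8: input=3 -> V=0 FIRE
t=9: input=3 -> V=12

Answer: 2 5 8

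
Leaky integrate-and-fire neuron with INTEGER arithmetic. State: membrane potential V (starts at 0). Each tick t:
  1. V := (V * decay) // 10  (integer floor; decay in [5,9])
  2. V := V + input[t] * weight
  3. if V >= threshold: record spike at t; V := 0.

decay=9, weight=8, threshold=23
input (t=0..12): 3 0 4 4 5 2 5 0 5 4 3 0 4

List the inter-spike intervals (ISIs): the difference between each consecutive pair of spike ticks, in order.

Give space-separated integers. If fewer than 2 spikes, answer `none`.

Answer: 2 1 1 2 2 1 1 2

Derivation:
t=0: input=3 -> V=0 FIRE
t=1: input=0 -> V=0
t=2: input=4 -> V=0 FIRE
t=3: input=4 -> V=0 FIRE
t=4: input=5 -> V=0 FIRE
t=5: input=2 -> V=16
t=6: input=5 -> V=0 FIRE
t=7: input=0 -> V=0
t=8: input=5 -> V=0 FIRE
t=9: input=4 -> V=0 FIRE
t=10: input=3 -> V=0 FIRE
t=11: input=0 -> V=0
t=12: input=4 -> V=0 FIRE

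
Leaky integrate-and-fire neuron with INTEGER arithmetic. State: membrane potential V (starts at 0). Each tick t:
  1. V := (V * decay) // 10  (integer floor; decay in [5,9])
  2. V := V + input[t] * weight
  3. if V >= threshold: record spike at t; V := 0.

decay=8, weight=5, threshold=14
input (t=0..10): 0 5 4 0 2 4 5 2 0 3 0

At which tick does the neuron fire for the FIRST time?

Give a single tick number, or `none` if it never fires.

Answer: 1

Derivation:
t=0: input=0 -> V=0
t=1: input=5 -> V=0 FIRE
t=2: input=4 -> V=0 FIRE
t=3: input=0 -> V=0
t=4: input=2 -> V=10
t=5: input=4 -> V=0 FIRE
t=6: input=5 -> V=0 FIRE
t=7: input=2 -> V=10
t=8: input=0 -> V=8
t=9: input=3 -> V=0 FIRE
t=10: input=0 -> V=0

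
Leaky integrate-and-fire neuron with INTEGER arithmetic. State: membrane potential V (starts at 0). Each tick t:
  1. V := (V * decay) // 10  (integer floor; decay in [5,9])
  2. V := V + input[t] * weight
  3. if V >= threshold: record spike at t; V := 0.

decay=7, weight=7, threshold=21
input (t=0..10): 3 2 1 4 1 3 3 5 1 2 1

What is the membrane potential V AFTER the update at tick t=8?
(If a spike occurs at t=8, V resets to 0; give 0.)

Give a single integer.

t=0: input=3 -> V=0 FIRE
t=1: input=2 -> V=14
t=2: input=1 -> V=16
t=3: input=4 -> V=0 FIRE
t=4: input=1 -> V=7
t=5: input=3 -> V=0 FIRE
t=6: input=3 -> V=0 FIRE
t=7: input=5 -> V=0 FIRE
t=8: input=1 -> V=7
t=9: input=2 -> V=18
t=10: input=1 -> V=19

Answer: 7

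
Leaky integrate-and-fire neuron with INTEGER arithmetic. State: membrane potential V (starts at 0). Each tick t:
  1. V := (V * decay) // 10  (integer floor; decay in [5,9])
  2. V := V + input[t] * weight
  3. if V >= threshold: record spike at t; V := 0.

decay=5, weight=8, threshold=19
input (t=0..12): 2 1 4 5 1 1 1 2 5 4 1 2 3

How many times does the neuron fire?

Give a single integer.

Answer: 7

Derivation:
t=0: input=2 -> V=16
t=1: input=1 -> V=16
t=2: input=4 -> V=0 FIRE
t=3: input=5 -> V=0 FIRE
t=4: input=1 -> V=8
t=5: input=1 -> V=12
t=6: input=1 -> V=14
t=7: input=2 -> V=0 FIRE
t=8: input=5 -> V=0 FIRE
t=9: input=4 -> V=0 FIRE
t=10: input=1 -> V=8
t=11: input=2 -> V=0 FIRE
t=12: input=3 -> V=0 FIRE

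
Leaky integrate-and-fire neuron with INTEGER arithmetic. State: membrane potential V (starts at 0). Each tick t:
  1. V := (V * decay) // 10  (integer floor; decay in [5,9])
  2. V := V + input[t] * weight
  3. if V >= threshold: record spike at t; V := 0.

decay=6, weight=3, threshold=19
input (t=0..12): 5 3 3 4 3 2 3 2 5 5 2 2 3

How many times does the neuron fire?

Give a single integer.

t=0: input=5 -> V=15
t=1: input=3 -> V=18
t=2: input=3 -> V=0 FIRE
t=3: input=4 -> V=12
t=4: input=3 -> V=16
t=5: input=2 -> V=15
t=6: input=3 -> V=18
t=7: input=2 -> V=16
t=8: input=5 -> V=0 FIRE
t=9: input=5 -> V=15
t=10: input=2 -> V=15
t=11: input=2 -> V=15
t=12: input=3 -> V=18

Answer: 2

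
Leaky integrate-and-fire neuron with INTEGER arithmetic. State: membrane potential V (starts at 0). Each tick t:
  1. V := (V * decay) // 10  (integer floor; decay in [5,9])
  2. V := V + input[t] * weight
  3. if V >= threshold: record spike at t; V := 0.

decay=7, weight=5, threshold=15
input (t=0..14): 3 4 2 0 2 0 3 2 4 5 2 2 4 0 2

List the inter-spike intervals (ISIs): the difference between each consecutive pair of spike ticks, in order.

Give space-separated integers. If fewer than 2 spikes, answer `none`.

t=0: input=3 -> V=0 FIRE
t=1: input=4 -> V=0 FIRE
t=2: input=2 -> V=10
t=3: input=0 -> V=7
t=4: input=2 -> V=14
t=5: input=0 -> V=9
t=6: input=3 -> V=0 FIRE
t=7: input=2 -> V=10
t=8: input=4 -> V=0 FIRE
t=9: input=5 -> V=0 FIRE
t=10: input=2 -> V=10
t=11: input=2 -> V=0 FIRE
t=12: input=4 -> V=0 FIRE
t=13: input=0 -> V=0
t=14: input=2 -> V=10

Answer: 1 5 2 1 2 1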